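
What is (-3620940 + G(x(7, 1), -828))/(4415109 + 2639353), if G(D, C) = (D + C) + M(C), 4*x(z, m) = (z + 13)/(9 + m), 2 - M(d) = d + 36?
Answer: -7241947/14108924 ≈ -0.51329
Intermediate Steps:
M(d) = -34 - d (M(d) = 2 - (d + 36) = 2 - (36 + d) = 2 + (-36 - d) = -34 - d)
x(z, m) = (13 + z)/(4*(9 + m)) (x(z, m) = ((z + 13)/(9 + m))/4 = ((13 + z)/(9 + m))/4 = (13 + z)/(4*(9 + m)))
G(D, C) = -34 + D (G(D, C) = (D + C) + (-34 - C) = (C + D) + (-34 - C) = -34 + D)
(-3620940 + G(x(7, 1), -828))/(4415109 + 2639353) = (-3620940 + (-34 + (13 + 7)/(4*(9 + 1))))/(4415109 + 2639353) = (-3620940 + (-34 + (¼)*20/10))/7054462 = (-3620940 + (-34 + (¼)*(⅒)*20))*(1/7054462) = (-3620940 + (-34 + ½))*(1/7054462) = (-3620940 - 67/2)*(1/7054462) = -7241947/2*1/7054462 = -7241947/14108924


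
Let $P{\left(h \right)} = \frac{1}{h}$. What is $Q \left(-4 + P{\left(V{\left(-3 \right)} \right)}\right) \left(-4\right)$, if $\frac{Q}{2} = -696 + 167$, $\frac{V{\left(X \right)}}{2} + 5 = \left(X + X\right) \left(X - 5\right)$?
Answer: $- \frac{725788}{43} \approx -16879.0$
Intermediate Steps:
$V{\left(X \right)} = -10 + 4 X \left(-5 + X\right)$ ($V{\left(X \right)} = -10 + 2 \left(X + X\right) \left(X - 5\right) = -10 + 2 \cdot 2 X \left(-5 + X\right) = -10 + 4 X \left(-5 + X\right)$)
$Q = -1058$ ($Q = 2 \left(-696 + 167\right) = 2 \left(-529\right) = -1058$)
$Q \left(-4 + P{\left(V{\left(-3 \right)} \right)}\right) \left(-4\right) = - 1058 \left(-4 + \frac{1}{-10 - -60 + 4 \left(-3\right)^{2}}\right) \left(-4\right) = - 1058 \left(-4 + \frac{1}{-10 + 60 + 4 \cdot 9}\right) \left(-4\right) = - 1058 \left(-4 + \frac{1}{-10 + 60 + 36}\right) \left(-4\right) = - 1058 \left(-4 + \frac{1}{86}\right) \left(-4\right) = - 1058 \left(\left(- \frac{343}{86}\right) \left(-4\right)\right) = \left(-1058\right) \frac{686}{43} = - \frac{725788}{43}$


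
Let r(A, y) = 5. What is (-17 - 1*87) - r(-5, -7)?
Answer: -109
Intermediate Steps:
(-17 - 1*87) - r(-5, -7) = (-17 - 1*87) - 1*5 = (-17 - 87) - 5 = -104 - 5 = -109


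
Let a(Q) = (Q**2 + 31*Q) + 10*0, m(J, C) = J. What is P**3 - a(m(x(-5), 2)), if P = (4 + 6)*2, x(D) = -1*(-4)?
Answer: 7860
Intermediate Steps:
x(D) = 4
a(Q) = Q**2 + 31*Q (a(Q) = (Q**2 + 31*Q) + 0 = Q**2 + 31*Q)
P = 20 (P = 10*2 = 20)
P**3 - a(m(x(-5), 2)) = 20**3 - 4*(31 + 4) = 8000 - 4*35 = 8000 - 1*140 = 8000 - 140 = 7860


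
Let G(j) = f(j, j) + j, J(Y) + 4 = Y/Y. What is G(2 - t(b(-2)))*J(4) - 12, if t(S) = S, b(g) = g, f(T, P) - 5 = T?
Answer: -51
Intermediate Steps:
f(T, P) = 5 + T
J(Y) = -3 (J(Y) = -4 + Y/Y = -4 + 1 = -3)
G(j) = 5 + 2*j (G(j) = (5 + j) + j = 5 + 2*j)
G(2 - t(b(-2)))*J(4) - 12 = (5 + 2*(2 - 1*(-2)))*(-3) - 12 = (5 + 2*(2 + 2))*(-3) - 12 = (5 + 2*4)*(-3) - 12 = (5 + 8)*(-3) - 12 = 13*(-3) - 12 = -39 - 12 = -51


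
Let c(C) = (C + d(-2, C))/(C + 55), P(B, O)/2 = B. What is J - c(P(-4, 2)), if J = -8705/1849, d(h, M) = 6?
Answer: -405437/86903 ≈ -4.6654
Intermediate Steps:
P(B, O) = 2*B
J = -8705/1849 (J = -8705*1/1849 = -8705/1849 ≈ -4.7079)
c(C) = (6 + C)/(55 + C) (c(C) = (C + 6)/(C + 55) = (6 + C)/(55 + C))
J - c(P(-4, 2)) = -8705/1849 - (6 + 2*(-4))/(55 + 2*(-4)) = -8705/1849 - (6 - 8)/(55 - 8) = -8705/1849 - (-2)/47 = -8705/1849 - 1*(-2/47) = -8705/1849 + 2/47 = -405437/86903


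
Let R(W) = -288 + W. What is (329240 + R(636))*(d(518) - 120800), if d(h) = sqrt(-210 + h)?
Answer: -39814230400 + 659176*sqrt(77) ≈ -3.9808e+10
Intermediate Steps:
(329240 + R(636))*(d(518) - 120800) = (329240 + (-288 + 636))*(sqrt(-210 + 518) - 120800) = (329240 + 348)*(sqrt(308) - 120800) = 329588*(2*sqrt(77) - 120800) = 329588*(-120800 + 2*sqrt(77)) = -39814230400 + 659176*sqrt(77)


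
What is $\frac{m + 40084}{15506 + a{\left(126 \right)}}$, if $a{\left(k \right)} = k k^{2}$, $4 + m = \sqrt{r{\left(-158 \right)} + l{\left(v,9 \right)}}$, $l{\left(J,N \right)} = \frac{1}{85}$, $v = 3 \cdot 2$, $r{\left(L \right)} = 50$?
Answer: $\frac{20040}{1007941} + \frac{\sqrt{361335}}{171349970} \approx 0.019886$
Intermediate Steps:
$v = 6$
$l{\left(J,N \right)} = \frac{1}{85}$
$m = -4 + \frac{\sqrt{361335}}{85}$ ($m = -4 + \sqrt{50 + \frac{1}{85}} = -4 + \sqrt{\frac{4251}{85}} = -4 + \frac{\sqrt{361335}}{85} \approx 3.0719$)
$a{\left(k \right)} = k^{3}$
$\frac{m + 40084}{15506 + a{\left(126 \right)}} = \frac{\left(-4 + \frac{\sqrt{361335}}{85}\right) + 40084}{15506 + 126^{3}} = \frac{40080 + \frac{\sqrt{361335}}{85}}{15506 + 2000376} = \frac{40080 + \frac{\sqrt{361335}}{85}}{2015882} = \left(40080 + \frac{\sqrt{361335}}{85}\right) \frac{1}{2015882} = \frac{20040}{1007941} + \frac{\sqrt{361335}}{171349970}$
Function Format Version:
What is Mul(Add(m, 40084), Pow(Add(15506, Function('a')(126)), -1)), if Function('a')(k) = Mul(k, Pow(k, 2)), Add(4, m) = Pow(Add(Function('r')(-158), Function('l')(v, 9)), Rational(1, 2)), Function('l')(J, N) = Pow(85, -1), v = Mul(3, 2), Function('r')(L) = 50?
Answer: Add(Rational(20040, 1007941), Mul(Rational(1, 171349970), Pow(361335, Rational(1, 2)))) ≈ 0.019886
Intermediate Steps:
v = 6
Function('l')(J, N) = Rational(1, 85)
m = Add(-4, Mul(Rational(1, 85), Pow(361335, Rational(1, 2)))) (m = Add(-4, Pow(Add(50, Rational(1, 85)), Rational(1, 2))) = Add(-4, Pow(Rational(4251, 85), Rational(1, 2))) = Add(-4, Mul(Rational(1, 85), Pow(361335, Rational(1, 2)))) ≈ 3.0719)
Function('a')(k) = Pow(k, 3)
Mul(Add(m, 40084), Pow(Add(15506, Function('a')(126)), -1)) = Mul(Add(Add(-4, Mul(Rational(1, 85), Pow(361335, Rational(1, 2)))), 40084), Pow(Add(15506, Pow(126, 3)), -1)) = Mul(Add(40080, Mul(Rational(1, 85), Pow(361335, Rational(1, 2)))), Pow(Add(15506, 2000376), -1)) = Mul(Add(40080, Mul(Rational(1, 85), Pow(361335, Rational(1, 2)))), Pow(2015882, -1)) = Mul(Add(40080, Mul(Rational(1, 85), Pow(361335, Rational(1, 2)))), Rational(1, 2015882)) = Add(Rational(20040, 1007941), Mul(Rational(1, 171349970), Pow(361335, Rational(1, 2))))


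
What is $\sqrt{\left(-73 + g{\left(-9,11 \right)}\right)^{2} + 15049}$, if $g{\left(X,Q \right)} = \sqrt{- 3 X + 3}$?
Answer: $\sqrt{20408 - 146 \sqrt{30}} \approx 140.03$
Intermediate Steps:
$g{\left(X,Q \right)} = \sqrt{3 - 3 X}$
$\sqrt{\left(-73 + g{\left(-9,11 \right)}\right)^{2} + 15049} = \sqrt{\left(-73 + \sqrt{3 - -27}\right)^{2} + 15049} = \sqrt{\left(-73 + \sqrt{3 + 27}\right)^{2} + 15049} = \sqrt{\left(-73 + \sqrt{30}\right)^{2} + 15049} = \sqrt{15049 + \left(-73 + \sqrt{30}\right)^{2}}$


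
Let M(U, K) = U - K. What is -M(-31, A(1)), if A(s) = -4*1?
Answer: 27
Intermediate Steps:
A(s) = -4
-M(-31, A(1)) = -(-31 - 1*(-4)) = -(-31 + 4) = -1*(-27) = 27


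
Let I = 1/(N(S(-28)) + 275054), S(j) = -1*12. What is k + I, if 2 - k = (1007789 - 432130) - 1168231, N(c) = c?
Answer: 162982738109/275042 ≈ 5.9257e+5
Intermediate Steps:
S(j) = -12
I = 1/275042 (I = 1/(-12 + 275054) = 1/275042 ≈ 3.6358e-6)
k = 592574 (k = 2 - ((1007789 - 432130) - 1168231) = 2 - (575659 - 1168231) = 2 - 1*(-592572) = 2 + 592572 = 592574)
k + I = 592574 + 1/275042 = 162982738109/275042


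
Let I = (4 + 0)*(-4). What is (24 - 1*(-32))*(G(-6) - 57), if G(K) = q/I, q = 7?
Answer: -6433/2 ≈ -3216.5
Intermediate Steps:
I = -16 (I = 4*(-4) = -16)
G(K) = -7/16 (G(K) = 7/(-16) = 7*(-1/16) = -7/16)
(24 - 1*(-32))*(G(-6) - 57) = (24 - 1*(-32))*(-7/16 - 57) = (24 + 32)*(-919/16) = 56*(-919/16) = -6433/2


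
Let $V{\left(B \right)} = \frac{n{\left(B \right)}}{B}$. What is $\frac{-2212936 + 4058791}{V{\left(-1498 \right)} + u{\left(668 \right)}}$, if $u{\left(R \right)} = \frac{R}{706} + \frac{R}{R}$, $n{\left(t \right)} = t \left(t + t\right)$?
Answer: $- \frac{651586815}{1056901} \approx -616.51$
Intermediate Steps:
$n{\left(t \right)} = 2 t^{2}$ ($n{\left(t \right)} = t 2 t = 2 t^{2}$)
$V{\left(B \right)} = 2 B$ ($V{\left(B \right)} = \frac{2 B^{2}}{B} = 2 B$)
$u{\left(R \right)} = 1 + \frac{R}{706}$ ($u{\left(R \right)} = R \frac{1}{706} + 1 = \frac{R}{706} + 1 = 1 + \frac{R}{706}$)
$\frac{-2212936 + 4058791}{V{\left(-1498 \right)} + u{\left(668 \right)}} = \frac{-2212936 + 4058791}{2 \left(-1498\right) + \left(1 + \frac{1}{706} \cdot 668\right)} = \frac{1845855}{-2996 + \left(1 + \frac{334}{353}\right)} = \frac{1845855}{-2996 + \frac{687}{353}} = \frac{1845855}{- \frac{1056901}{353}} = 1845855 \left(- \frac{353}{1056901}\right) = - \frac{651586815}{1056901}$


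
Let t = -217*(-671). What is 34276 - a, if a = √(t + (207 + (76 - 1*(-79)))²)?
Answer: 34276 - 3*√30739 ≈ 33750.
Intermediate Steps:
t = 145607
a = 3*√30739 (a = √(145607 + (207 + (76 - 1*(-79)))²) = √(145607 + (207 + (76 + 79))²) = √(145607 + (207 + 155)²) = √(145607 + 362²) = √(145607 + 131044) = √276651 = 3*√30739 ≈ 525.98)
34276 - a = 34276 - 3*√30739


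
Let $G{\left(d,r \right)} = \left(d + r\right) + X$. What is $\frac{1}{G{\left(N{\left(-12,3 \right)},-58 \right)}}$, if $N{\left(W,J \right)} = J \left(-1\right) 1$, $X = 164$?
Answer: $\frac{1}{103} \approx 0.0097087$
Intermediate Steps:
$N{\left(W,J \right)} = - J$ ($N{\left(W,J \right)} = - J 1 = - J$)
$G{\left(d,r \right)} = 164 + d + r$ ($G{\left(d,r \right)} = \left(d + r\right) + 164 = 164 + d + r$)
$\frac{1}{G{\left(N{\left(-12,3 \right)},-58 \right)}} = \frac{1}{164 - 3 - 58} = \frac{1}{103}$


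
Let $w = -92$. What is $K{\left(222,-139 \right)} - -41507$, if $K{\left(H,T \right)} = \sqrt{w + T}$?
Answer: $41507 + i \sqrt{231} \approx 41507.0 + 15.199 i$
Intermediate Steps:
$K{\left(H,T \right)} = \sqrt{-92 + T}$
$K{\left(222,-139 \right)} - -41507 = \sqrt{-92 - 139} - -41507 = \sqrt{-231} + 41507 = i \sqrt{231} + 41507 = 41507 + i \sqrt{231}$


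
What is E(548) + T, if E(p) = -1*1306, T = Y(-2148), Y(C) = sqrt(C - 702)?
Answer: -1306 + 5*I*sqrt(114) ≈ -1306.0 + 53.385*I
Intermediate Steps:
Y(C) = sqrt(-702 + C)
T = 5*I*sqrt(114) (T = sqrt(-702 - 2148) = sqrt(-2850) = 5*I*sqrt(114) ≈ 53.385*I)
E(p) = -1306
E(548) + T = -1306 + 5*I*sqrt(114)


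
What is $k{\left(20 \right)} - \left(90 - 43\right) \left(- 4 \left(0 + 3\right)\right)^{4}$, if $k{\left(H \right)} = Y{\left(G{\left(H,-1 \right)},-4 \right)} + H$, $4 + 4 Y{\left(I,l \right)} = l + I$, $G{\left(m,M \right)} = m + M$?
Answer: $- \frac{3898277}{4} \approx -9.7457 \cdot 10^{5}$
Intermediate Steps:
$G{\left(m,M \right)} = M + m$
$Y{\left(I,l \right)} = -1 + \frac{I}{4} + \frac{l}{4}$ ($Y{\left(I,l \right)} = -1 + \frac{l + I}{4} = -1 + \frac{I + l}{4} = -1 + \left(\frac{I}{4} + \frac{l}{4}\right) = -1 + \frac{I}{4} + \frac{l}{4}$)
$k{\left(H \right)} = - \frac{9}{4} + \frac{5 H}{4}$ ($k{\left(H \right)} = \left(-1 + \frac{-1 + H}{4} + \frac{1}{4} \left(-4\right)\right) + H = \left(-1 + \left(- \frac{1}{4} + \frac{H}{4}\right) - 1\right) + H = \left(- \frac{9}{4} + \frac{H}{4}\right) + H = - \frac{9}{4} + \frac{5 H}{4}$)
$k{\left(20 \right)} - \left(90 - 43\right) \left(- 4 \left(0 + 3\right)\right)^{4} = \left(- \frac{9}{4} + \frac{5}{4} \cdot 20\right) - \left(90 - 43\right) \left(- 4 \left(0 + 3\right)\right)^{4} = \left(- \frac{9}{4} + 25\right) - 47 \left(\left(-4\right) 3\right)^{4} = \frac{91}{4} - 47 \left(-12\right)^{4} = \frac{91}{4} - 47 \cdot 20736 = \frac{91}{4} - 974592 = - \frac{3898277}{4}$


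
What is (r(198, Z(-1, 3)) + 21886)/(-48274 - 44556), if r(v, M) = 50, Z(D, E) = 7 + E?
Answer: -10968/46415 ≈ -0.23630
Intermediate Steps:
(r(198, Z(-1, 3)) + 21886)/(-48274 - 44556) = (50 + 21886)/(-48274 - 44556) = 21936/(-92830) = 21936*(-1/92830) = -10968/46415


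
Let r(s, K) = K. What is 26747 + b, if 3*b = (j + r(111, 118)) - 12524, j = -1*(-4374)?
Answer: 72209/3 ≈ 24070.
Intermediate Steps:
j = 4374
b = -8032/3 (b = ((4374 + 118) - 12524)/3 = (4492 - 12524)/3 = (1/3)*(-8032) = -8032/3 ≈ -2677.3)
26747 + b = 26747 - 8032/3 = 72209/3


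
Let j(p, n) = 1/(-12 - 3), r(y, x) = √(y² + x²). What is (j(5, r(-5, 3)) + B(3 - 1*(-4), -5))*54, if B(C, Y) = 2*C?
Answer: 3762/5 ≈ 752.40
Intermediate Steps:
r(y, x) = √(x² + y²)
j(p, n) = -1/15 (j(p, n) = 1/(-15) = -1/15)
(j(5, r(-5, 3)) + B(3 - 1*(-4), -5))*54 = (-1/15 + 2*(3 - 1*(-4)))*54 = (-1/15 + 2*(3 + 4))*54 = (-1/15 + 2*7)*54 = (-1/15 + 14)*54 = (209/15)*54 = 3762/5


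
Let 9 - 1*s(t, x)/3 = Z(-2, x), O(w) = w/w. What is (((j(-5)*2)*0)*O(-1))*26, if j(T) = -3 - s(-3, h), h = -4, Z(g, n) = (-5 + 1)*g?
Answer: 0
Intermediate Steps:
O(w) = 1
Z(g, n) = -4*g
s(t, x) = 3 (s(t, x) = 27 - (-12)*(-2) = 27 - 3*8 = 27 - 24 = 3)
j(T) = -6 (j(T) = -3 - 1*3 = -3 - 3 = -6)
(((j(-5)*2)*0)*O(-1))*26 = ((-6*2*0)*1)*26 = (-12*0*1)*26 = (0*1)*26 = 0*26 = 0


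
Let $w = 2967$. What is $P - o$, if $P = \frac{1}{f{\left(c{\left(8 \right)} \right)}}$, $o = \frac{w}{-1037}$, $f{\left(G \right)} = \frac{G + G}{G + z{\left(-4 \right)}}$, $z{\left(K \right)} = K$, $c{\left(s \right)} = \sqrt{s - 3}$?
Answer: $\frac{6971}{2074} - \frac{2 \sqrt{5}}{5} \approx 2.4667$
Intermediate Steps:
$c{\left(s \right)} = \sqrt{-3 + s}$
$f{\left(G \right)} = \frac{2 G}{-4 + G}$ ($f{\left(G \right)} = \frac{G + G}{G - 4} = \frac{2 G}{-4 + G}$)
$o = - \frac{2967}{1037}$ ($o = \frac{2967}{-1037} = 2967 \left(- \frac{1}{1037}\right) = - \frac{2967}{1037} \approx -2.8611$)
$P = \frac{\sqrt{5} \left(-4 + \sqrt{5}\right)}{10}$ ($P = \frac{1}{2 \sqrt{-3 + 8} \frac{1}{-4 + \sqrt{-3 + 8}}} = \frac{1}{2 \sqrt{5} \frac{1}{-4 + \sqrt{5}}} = \frac{\sqrt{5} \left(-4 + \sqrt{5}\right)}{10} \approx -0.39443$)
$P - o = \left(\frac{1}{2} - \frac{2 \sqrt{5}}{5}\right) - - \frac{2967}{1037} = \left(\frac{1}{2} - \frac{2 \sqrt{5}}{5}\right) + \frac{2967}{1037} = \frac{6971}{2074} - \frac{2 \sqrt{5}}{5}$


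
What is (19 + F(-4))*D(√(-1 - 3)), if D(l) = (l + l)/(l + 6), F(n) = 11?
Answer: 6 + 18*I ≈ 6.0 + 18.0*I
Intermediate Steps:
D(l) = 2*l/(6 + l) (D(l) = (2*l)/(6 + l) = 2*l/(6 + l))
(19 + F(-4))*D(√(-1 - 3)) = (19 + 11)*(2*√(-1 - 3)/(6 + √(-1 - 3))) = 30*(2*√(-4)/(6 + √(-4))) = 30*(2*(2*I)/(6 + 2*I)) = 30*(2*(2*I)*((6 - 2*I)/40)) = 30*(I*(6 - 2*I)/10) = 3*I*(6 - 2*I)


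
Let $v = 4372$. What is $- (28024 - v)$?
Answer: $-23652$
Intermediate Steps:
$- (28024 - v) = - (28024 - 4372) = \left(-1\right) 23652 = -23652$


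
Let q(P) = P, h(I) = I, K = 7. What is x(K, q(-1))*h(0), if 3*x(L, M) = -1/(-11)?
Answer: 0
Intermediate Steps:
x(L, M) = 1/33 (x(L, M) = (-1/(-11))/3 = (-1*(-1/11))/3 = (⅓)*(1/11) = 1/33)
x(K, q(-1))*h(0) = (1/33)*0 = 0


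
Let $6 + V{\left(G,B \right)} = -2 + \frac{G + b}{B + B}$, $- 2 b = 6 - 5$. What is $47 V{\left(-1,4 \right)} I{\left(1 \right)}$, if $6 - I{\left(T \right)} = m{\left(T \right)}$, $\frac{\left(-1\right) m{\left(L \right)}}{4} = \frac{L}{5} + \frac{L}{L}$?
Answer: $- \frac{166239}{40} \approx -4156.0$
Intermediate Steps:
$b = - \frac{1}{2}$ ($b = - \frac{6 - 5}{2} = \left(- \frac{1}{2}\right) 1 = - \frac{1}{2} \approx -0.5$)
$m{\left(L \right)} = -4 - \frac{4 L}{5}$ ($m{\left(L \right)} = - 4 \left(\frac{L}{5} + \frac{L}{L}\right) = - 4 \left(L \frac{1}{5} + 1\right) = - 4 \left(\frac{L}{5} + 1\right) = - 4 \left(1 + \frac{L}{5}\right) = -4 - \frac{4 L}{5}$)
$I{\left(T \right)} = 10 + \frac{4 T}{5}$ ($I{\left(T \right)} = 6 - \left(-4 - \frac{4 T}{5}\right) = 6 + \left(4 + \frac{4 T}{5}\right) = 10 + \frac{4 T}{5}$)
$V{\left(G,B \right)} = -8 + \frac{- \frac{1}{2} + G}{2 B}$ ($V{\left(G,B \right)} = -6 - \left(2 - \frac{G - \frac{1}{2}}{B + B}\right) = -6 - \left(2 - \frac{- \frac{1}{2} + G}{2 B}\right) = -8 + \frac{- \frac{1}{2} + G}{2 B}$)
$47 V{\left(-1,4 \right)} I{\left(1 \right)} = 47 \frac{-1 - 128 + 2 \left(-1\right)}{4 \cdot 4} \left(10 + \frac{4}{5} \cdot 1\right) = 47 \cdot \frac{1}{4} \cdot \frac{1}{4} \left(-1 - 128 - 2\right) \left(10 + \frac{4}{5}\right) = 47 \cdot \frac{1}{4} \cdot \frac{1}{4} \left(-131\right) \frac{54}{5} = 47 \left(- \frac{131}{16}\right) \frac{54}{5} = \left(- \frac{6157}{16}\right) \frac{54}{5} = - \frac{166239}{40}$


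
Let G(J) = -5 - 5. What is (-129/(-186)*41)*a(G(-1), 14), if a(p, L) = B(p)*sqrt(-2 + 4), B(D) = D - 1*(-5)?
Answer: -8815*sqrt(2)/62 ≈ -201.07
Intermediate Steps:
B(D) = 5 + D (B(D) = D + 5 = 5 + D)
G(J) = -10
a(p, L) = sqrt(2)*(5 + p) (a(p, L) = (5 + p)*sqrt(-2 + 4) = (5 + p)*sqrt(2) = sqrt(2)*(5 + p))
(-129/(-186)*41)*a(G(-1), 14) = (-129/(-186)*41)*(sqrt(2)*(5 - 10)) = (-129*(-1/186)*41)*(sqrt(2)*(-5)) = ((43/62)*41)*(-5*sqrt(2)) = 1763*(-5*sqrt(2))/62 = -8815*sqrt(2)/62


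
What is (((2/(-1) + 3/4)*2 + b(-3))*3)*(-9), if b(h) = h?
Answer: 297/2 ≈ 148.50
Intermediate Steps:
(((2/(-1) + 3/4)*2 + b(-3))*3)*(-9) = (((2/(-1) + 3/4)*2 - 3)*3)*(-9) = (((2*(-1) + 3*(¼))*2 - 3)*3)*(-9) = (((-2 + ¾)*2 - 3)*3)*(-9) = ((-5/4*2 - 3)*3)*(-9) = ((-5/2 - 3)*3)*(-9) = -11/2*3*(-9) = -33/2*(-9) = 297/2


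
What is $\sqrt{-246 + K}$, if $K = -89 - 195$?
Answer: $i \sqrt{530} \approx 23.022 i$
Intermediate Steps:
$K = -284$ ($K = -89 - 195 = -284$)
$\sqrt{-246 + K} = \sqrt{-246 - 284} = \sqrt{-530} = i \sqrt{530}$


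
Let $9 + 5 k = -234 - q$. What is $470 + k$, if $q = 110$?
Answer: $\frac{1997}{5} \approx 399.4$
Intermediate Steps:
$k = - \frac{353}{5}$ ($k = - \frac{9}{5} + \frac{-234 - 110}{5} = - \frac{9}{5} + \frac{1}{5} \left(-344\right) = - \frac{9}{5} - \frac{344}{5} = - \frac{353}{5} \approx -70.6$)
$470 + k = 470 - \frac{353}{5} = \frac{1997}{5}$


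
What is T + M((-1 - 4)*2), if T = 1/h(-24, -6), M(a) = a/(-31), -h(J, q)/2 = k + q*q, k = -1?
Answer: 669/2170 ≈ 0.30829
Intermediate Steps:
h(J, q) = 2 - 2*q**2 (h(J, q) = -2*(-1 + q*q) = -2*(-1 + q**2) = 2 - 2*q**2)
M(a) = -a/31 (M(a) = a*(-1/31) = -a/31)
T = -1/70 (T = 1/(2 - 2*(-6)**2) = 1/(2 - 2*36) = 1/(2 - 72) = 1/(-70) = -1/70 ≈ -0.014286)
T + M((-1 - 4)*2) = -1/70 - (-1 - 4)*2/31 = -1/70 - (-5)*2/31 = -1/70 - 1/31*(-10) = -1/70 + 10/31 = 669/2170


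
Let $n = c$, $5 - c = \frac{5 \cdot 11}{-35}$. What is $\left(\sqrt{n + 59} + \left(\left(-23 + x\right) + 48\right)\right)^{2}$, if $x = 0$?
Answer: $\frac{4834}{7} + \frac{150 \sqrt{357}}{7} \approx 1095.5$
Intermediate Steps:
$c = \frac{46}{7}$ ($c = 5 - \frac{5 \cdot 11}{-35} = 5 - 55 \left(- \frac{1}{35}\right) = 5 - - \frac{11}{7} = 5 + \frac{11}{7} = \frac{46}{7} \approx 6.5714$)
$n = \frac{46}{7} \approx 6.5714$
$\left(\sqrt{n + 59} + \left(\left(-23 + x\right) + 48\right)\right)^{2} = \left(\sqrt{\frac{46}{7} + 59} + \left(\left(-23 + 0\right) + 48\right)\right)^{2} = \left(\sqrt{\frac{459}{7}} + \left(-23 + 48\right)\right)^{2} = \left(\frac{3 \sqrt{357}}{7} + 25\right)^{2} = \left(25 + \frac{3 \sqrt{357}}{7}\right)^{2}$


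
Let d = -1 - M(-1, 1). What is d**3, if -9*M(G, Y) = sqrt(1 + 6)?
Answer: -34/27 + 250*sqrt(7)/729 ≈ -0.35194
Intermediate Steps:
M(G, Y) = -sqrt(7)/9 (M(G, Y) = -sqrt(1 + 6)/9 = -sqrt(7)/9)
d = -1 + sqrt(7)/9 (d = -1 - (-1)*sqrt(7)/9 = -1 + sqrt(7)/9 ≈ -0.70603)
d**3 = (-1 + sqrt(7)/9)**3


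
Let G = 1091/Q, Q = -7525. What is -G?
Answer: 1091/7525 ≈ 0.14498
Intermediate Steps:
G = -1091/7525 (G = 1091/(-7525) = 1091*(-1/7525) = -1091/7525 ≈ -0.14498)
-G = -1*(-1091/7525) = 1091/7525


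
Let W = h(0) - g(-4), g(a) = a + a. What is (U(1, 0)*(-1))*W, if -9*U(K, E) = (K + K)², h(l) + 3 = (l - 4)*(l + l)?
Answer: 20/9 ≈ 2.2222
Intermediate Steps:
h(l) = -3 + 2*l*(-4 + l) (h(l) = -3 + (l - 4)*(l + l) = -3 + (-4 + l)*(2*l) = -3 + 2*l*(-4 + l))
U(K, E) = -4*K²/9 (U(K, E) = -(K + K)²/9 = -4*K²/9)
g(a) = 2*a
W = 5 (W = (-3 - 8*0 + 2*0²) - 2*(-4) = (-3 + 0 + 2*0) - 1*(-8) = (-3 + 0 + 0) + 8 = -3 + 8 = 5)
(U(1, 0)*(-1))*W = (-4/9*1²*(-1))*5 = (-4/9*1*(-1))*5 = -4/9*(-1)*5 = (4/9)*5 = 20/9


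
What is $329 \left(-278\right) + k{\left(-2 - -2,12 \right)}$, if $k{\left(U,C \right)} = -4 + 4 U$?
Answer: $-91466$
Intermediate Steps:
$329 \left(-278\right) + k{\left(-2 - -2,12 \right)} = 329 \left(-278\right) - \left(4 - 4 \left(-2 - -2\right)\right) = -91462 - \left(4 - 4 \left(-2 + 2\right)\right) = -91462 + \left(-4 + 4 \cdot 0\right) = -91462 + \left(-4 + 0\right) = -91462 - 4 = -91466$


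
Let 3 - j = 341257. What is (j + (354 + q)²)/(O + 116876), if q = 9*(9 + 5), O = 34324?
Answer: -55427/75600 ≈ -0.73316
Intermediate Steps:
j = -341254 (j = 3 - 1*341257 = 3 - 341257 = -341254)
q = 126 (q = 9*14 = 126)
(j + (354 + q)²)/(O + 116876) = (-341254 + (354 + 126)²)/(34324 + 116876) = (-341254 + 480²)/151200 = (-341254 + 230400)*(1/151200) = -110854*1/151200 = -55427/75600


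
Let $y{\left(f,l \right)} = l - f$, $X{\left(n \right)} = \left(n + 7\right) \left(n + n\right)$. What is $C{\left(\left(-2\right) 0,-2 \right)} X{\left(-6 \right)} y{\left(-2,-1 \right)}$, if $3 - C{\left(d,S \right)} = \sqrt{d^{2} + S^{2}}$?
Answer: $-12$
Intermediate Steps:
$X{\left(n \right)} = 2 n \left(7 + n\right)$ ($X{\left(n \right)} = \left(7 + n\right) 2 n = 2 n \left(7 + n\right)$)
$C{\left(d,S \right)} = 3 - \sqrt{S^{2} + d^{2}}$ ($C{\left(d,S \right)} = 3 - \sqrt{d^{2} + S^{2}} = 3 - \sqrt{S^{2} + d^{2}}$)
$C{\left(\left(-2\right) 0,-2 \right)} X{\left(-6 \right)} y{\left(-2,-1 \right)} = \left(3 - \sqrt{\left(-2\right)^{2} + \left(\left(-2\right) 0\right)^{2}}\right) 2 \left(-6\right) \left(7 - 6\right) \left(-1 - -2\right) = \left(3 - \sqrt{4 + 0^{2}}\right) 2 \left(-6\right) 1 \left(-1 + 2\right) = \left(3 - \sqrt{4 + 0}\right) \left(-12\right) 1 = \left(3 - \sqrt{4}\right) \left(-12\right) 1 = \left(3 - 2\right) \left(-12\right) 1 = 1 \left(-12\right) 1 = \left(-12\right) 1 = -12$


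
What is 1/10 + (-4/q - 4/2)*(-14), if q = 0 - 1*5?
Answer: 169/10 ≈ 16.900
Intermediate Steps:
q = -5 (q = 0 - 5 = -5)
1/10 + (-4/q - 4/2)*(-14) = 1/10 + (-4/(-5) - 4/2)*(-14) = 1*(⅒) + (-4*(-⅕) - 4*½)*(-14) = ⅒ + (⅘ - 2)*(-14) = ⅒ - 6/5*(-14) = ⅒ + 84/5 = 169/10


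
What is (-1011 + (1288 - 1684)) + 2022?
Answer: 615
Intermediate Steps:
(-1011 + (1288 - 1684)) + 2022 = (-1011 - 396) + 2022 = -1407 + 2022 = 615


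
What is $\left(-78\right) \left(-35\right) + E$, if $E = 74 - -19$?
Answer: $2823$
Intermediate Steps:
$E = 93$ ($E = 74 + 19 = 93$)
$\left(-78\right) \left(-35\right) + E = \left(-78\right) \left(-35\right) + 93 = 2730 + 93 = 2823$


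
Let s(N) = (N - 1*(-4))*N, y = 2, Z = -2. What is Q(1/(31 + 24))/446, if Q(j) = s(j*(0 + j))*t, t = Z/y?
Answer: -12101/4081178750 ≈ -2.9651e-6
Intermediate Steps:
t = -1 (t = -2/2 = -2*½ = -1)
s(N) = N*(4 + N) (s(N) = (N + 4)*N = (4 + N)*N = N*(4 + N))
Q(j) = -j²*(4 + j²) (Q(j) = ((j*(0 + j))*(4 + j*(0 + j)))*(-1) = ((j*j)*(4 + j*j))*(-1) = (j²*(4 + j²))*(-1) = -j²*(4 + j²))
Q(1/(31 + 24))/446 = ((1/(31 + 24))²*(-4 - (1/(31 + 24))²))/446 = ((1/55)²*(-4 - (1/55)²))*(1/446) = ((-4 - 1*1/3025)/3025)*(1/446) = ((-4 - 1/3025)/3025)*(1/446) = ((1/3025)*(-12101/3025))*(1/446) = -12101/9150625*1/446 = -12101/4081178750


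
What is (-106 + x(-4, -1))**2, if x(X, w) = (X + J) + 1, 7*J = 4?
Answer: 576081/49 ≈ 11757.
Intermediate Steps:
J = 4/7 (J = (1/7)*4 = 4/7 ≈ 0.57143)
x(X, w) = 11/7 + X (x(X, w) = (X + 4/7) + 1 = (4/7 + X) + 1 = 11/7 + X)
(-106 + x(-4, -1))**2 = (-106 + (11/7 - 4))**2 = (-106 - 17/7)**2 = (-759/7)**2 = 576081/49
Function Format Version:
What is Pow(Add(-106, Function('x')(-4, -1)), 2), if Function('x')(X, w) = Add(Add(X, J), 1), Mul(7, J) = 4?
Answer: Rational(576081, 49) ≈ 11757.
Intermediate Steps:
J = Rational(4, 7) (J = Mul(Rational(1, 7), 4) = Rational(4, 7) ≈ 0.57143)
Function('x')(X, w) = Add(Rational(11, 7), X) (Function('x')(X, w) = Add(Add(X, Rational(4, 7)), 1) = Add(Add(Rational(4, 7), X), 1) = Add(Rational(11, 7), X))
Pow(Add(-106, Function('x')(-4, -1)), 2) = Pow(Add(-106, Add(Rational(11, 7), -4)), 2) = Pow(Add(-106, Rational(-17, 7)), 2) = Pow(Rational(-759, 7), 2) = Rational(576081, 49)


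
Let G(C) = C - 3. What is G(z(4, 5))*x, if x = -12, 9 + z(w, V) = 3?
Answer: 108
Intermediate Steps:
z(w, V) = -6 (z(w, V) = -9 + 3 = -6)
G(C) = -3 + C
G(z(4, 5))*x = (-3 - 6)*(-12) = -9*(-12) = 108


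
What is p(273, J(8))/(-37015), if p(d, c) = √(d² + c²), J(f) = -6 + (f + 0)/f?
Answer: -√74554/37015 ≈ -0.0073766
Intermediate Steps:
J(f) = -5 (J(f) = -6 + f/f = -6 + 1 = -5)
p(d, c) = √(c² + d²)
p(273, J(8))/(-37015) = √((-5)² + 273²)/(-37015) = √(25 + 74529)*(-1/37015) = √74554*(-1/37015) = -√74554/37015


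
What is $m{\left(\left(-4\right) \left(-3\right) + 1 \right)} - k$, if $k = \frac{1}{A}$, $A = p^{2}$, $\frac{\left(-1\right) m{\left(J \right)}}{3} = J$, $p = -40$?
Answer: $- \frac{62401}{1600} \approx -39.001$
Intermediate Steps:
$m{\left(J \right)} = - 3 J$
$A = 1600$ ($A = \left(-40\right)^{2} = 1600$)
$k = \frac{1}{1600} \approx 0.000625$
$m{\left(\left(-4\right) \left(-3\right) + 1 \right)} - k = - 3 \left(\left(-4\right) \left(-3\right) + 1\right) - \frac{1}{1600} = - 3 \left(12 + 1\right) - \frac{1}{1600} = \left(-3\right) 13 - \frac{1}{1600} = -39 - \frac{1}{1600} = - \frac{62401}{1600}$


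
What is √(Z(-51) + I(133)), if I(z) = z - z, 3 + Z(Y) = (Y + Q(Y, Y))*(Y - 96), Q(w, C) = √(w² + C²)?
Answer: √(7494 - 7497*√2) ≈ 55.753*I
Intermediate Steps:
Q(w, C) = √(C² + w²)
Z(Y) = -3 + (-96 + Y)*(Y + √2*√(Y²)) (Z(Y) = -3 + (Y + √(Y² + Y²))*(Y - 96) = -3 + (Y + √(2*Y²))*(-96 + Y) = -3 + (Y + √2*√(Y²))*(-96 + Y) = -3 + (-96 + Y)*(Y + √2*√(Y²)))
I(z) = 0
√(Z(-51) + I(133)) = √((-3 + (-51)² - 96*(-51) - 96*√2*√((-51)²) - 51*√2*√((-51)²)) + 0) = √((-3 + 2601 + 4896 - 96*√2*√2601 - 51*√2*√2601) + 0) = √((-3 + 2601 + 4896 - 96*√2*51 - 51*√2*51) + 0) = √((-3 + 2601 + 4896 - 4896*√2 - 2601*√2) + 0) = √((7494 - 7497*√2) + 0) = √(7494 - 7497*√2)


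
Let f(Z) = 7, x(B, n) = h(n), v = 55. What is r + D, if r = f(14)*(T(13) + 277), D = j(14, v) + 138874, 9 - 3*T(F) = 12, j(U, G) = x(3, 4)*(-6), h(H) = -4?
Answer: 140830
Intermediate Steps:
x(B, n) = -4
j(U, G) = 24 (j(U, G) = -4*(-6) = 24)
T(F) = -1 (T(F) = 3 - 1/3*12 = 3 - 4 = -1)
D = 138898 (D = 24 + 138874 = 138898)
r = 1932 (r = 7*(-1 + 277) = 7*276 = 1932)
r + D = 1932 + 138898 = 140830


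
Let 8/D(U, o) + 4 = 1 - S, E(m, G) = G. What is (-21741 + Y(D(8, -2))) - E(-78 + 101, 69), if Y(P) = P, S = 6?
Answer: -196298/9 ≈ -21811.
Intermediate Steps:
D(U, o) = -8/9 (D(U, o) = 8/(-4 + (1 - 1*6)) = 8/(-4 + (1 - 6)) = 8/(-4 - 5) = 8/(-9) = 8*(-1/9) = -8/9)
(-21741 + Y(D(8, -2))) - E(-78 + 101, 69) = (-21741 - 8/9) - 1*69 = -195677/9 - 69 = -196298/9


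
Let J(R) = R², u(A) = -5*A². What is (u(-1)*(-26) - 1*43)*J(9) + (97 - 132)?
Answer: 7012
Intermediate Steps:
(u(-1)*(-26) - 1*43)*J(9) + (97 - 132) = (-5*(-1)²*(-26) - 1*43)*9² + (97 - 132) = (-5*1*(-26) - 43)*81 - 35 = (-5*(-26) - 43)*81 - 35 = (130 - 43)*81 - 35 = 87*81 - 35 = 7047 - 35 = 7012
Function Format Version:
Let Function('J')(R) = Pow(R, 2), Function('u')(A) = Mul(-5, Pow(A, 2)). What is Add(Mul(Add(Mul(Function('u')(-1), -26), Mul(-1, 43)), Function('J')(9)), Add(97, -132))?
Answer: 7012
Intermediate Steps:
Add(Mul(Add(Mul(Function('u')(-1), -26), Mul(-1, 43)), Function('J')(9)), Add(97, -132)) = Add(Mul(Add(Mul(Mul(-5, Pow(-1, 2)), -26), Mul(-1, 43)), Pow(9, 2)), Add(97, -132)) = Add(Mul(Add(Mul(Mul(-5, 1), -26), -43), 81), -35) = Add(Mul(Add(Mul(-5, -26), -43), 81), -35) = Add(Mul(Add(130, -43), 81), -35) = Add(Mul(87, 81), -35) = Add(7047, -35) = 7012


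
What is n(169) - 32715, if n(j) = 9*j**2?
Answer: 224334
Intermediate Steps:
n(169) - 32715 = 9*169**2 - 32715 = 9*28561 - 32715 = 257049 - 32715 = 224334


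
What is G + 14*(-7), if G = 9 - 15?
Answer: -104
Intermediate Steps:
G = -6
G + 14*(-7) = -6 + 14*(-7) = -6 - 98 = -104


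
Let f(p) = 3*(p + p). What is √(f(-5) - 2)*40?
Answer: 160*I*√2 ≈ 226.27*I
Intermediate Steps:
f(p) = 6*p (f(p) = 3*(2*p) = 6*p)
√(f(-5) - 2)*40 = √(6*(-5) - 2)*40 = √(-30 - 2)*40 = √(-32)*40 = (4*I*√2)*40 = 160*I*√2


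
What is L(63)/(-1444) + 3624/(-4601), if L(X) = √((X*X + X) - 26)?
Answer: -3624/4601 - √4006/1444 ≈ -0.83149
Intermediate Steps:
L(X) = √(-26 + X + X²) (L(X) = √((X² + X) - 26) = √((X + X²) - 26) = √(-26 + X + X²))
L(63)/(-1444) + 3624/(-4601) = √(-26 + 63 + 63²)/(-1444) + 3624/(-4601) = √(-26 + 63 + 3969)*(-1/1444) + 3624*(-1/4601) = √4006*(-1/1444) - 3624/4601 = -√4006/1444 - 3624/4601 = -3624/4601 - √4006/1444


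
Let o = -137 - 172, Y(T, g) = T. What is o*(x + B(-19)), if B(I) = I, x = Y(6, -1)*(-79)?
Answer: 152337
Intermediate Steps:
o = -309
x = -474 (x = 6*(-79) = -474)
o*(x + B(-19)) = -309*(-474 - 19) = -309*(-493) = 152337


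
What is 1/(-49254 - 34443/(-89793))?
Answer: -9977/491403331 ≈ -2.0303e-5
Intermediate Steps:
1/(-49254 - 34443/(-89793)) = 1/(-49254 - 34443*(-1/89793)) = 1/(-49254 + 3827/9977) = 1/(-491403331/9977) = -9977/491403331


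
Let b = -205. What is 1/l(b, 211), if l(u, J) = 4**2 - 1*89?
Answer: -1/73 ≈ -0.013699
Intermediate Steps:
l(u, J) = -73 (l(u, J) = 16 - 89 = -73)
1/l(b, 211) = 1/(-73) = -1/73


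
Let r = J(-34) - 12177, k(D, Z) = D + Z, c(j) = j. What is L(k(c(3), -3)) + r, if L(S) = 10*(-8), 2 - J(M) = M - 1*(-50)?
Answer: -12271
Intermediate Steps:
J(M) = -48 - M (J(M) = 2 - (M - 1*(-50)) = 2 - (M + 50) = 2 - (50 + M) = 2 + (-50 - M) = -48 - M)
L(S) = -80
r = -12191 (r = (-48 - 1*(-34)) - 12177 = (-48 + 34) - 12177 = -14 - 12177 = -12191)
L(k(c(3), -3)) + r = -80 - 12191 = -12271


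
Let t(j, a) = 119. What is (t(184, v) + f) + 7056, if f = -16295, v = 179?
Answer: -9120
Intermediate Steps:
(t(184, v) + f) + 7056 = (119 - 16295) + 7056 = -16176 + 7056 = -9120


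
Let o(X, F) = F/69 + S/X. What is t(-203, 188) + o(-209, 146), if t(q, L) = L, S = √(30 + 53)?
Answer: 13118/69 - √83/209 ≈ 190.07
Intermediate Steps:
S = √83 ≈ 9.1104
o(X, F) = F/69 + √83/X
t(-203, 188) + o(-209, 146) = 188 + ((1/69)*146 + √83/(-209)) = 188 + (146/69 + √83*(-1/209)) = 188 + (146/69 - √83/209) = 13118/69 - √83/209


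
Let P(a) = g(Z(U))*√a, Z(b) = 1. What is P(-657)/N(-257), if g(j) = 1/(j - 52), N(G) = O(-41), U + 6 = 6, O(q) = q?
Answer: I*√73/697 ≈ 0.012258*I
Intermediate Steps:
U = 0 (U = -6 + 6 = 0)
N(G) = -41
g(j) = 1/(-52 + j)
P(a) = -√a/51 (P(a) = √a/(-52 + 1) = √a/(-51) = -√a/51)
P(-657)/N(-257) = -I*√73/17/(-41) = -I*√73/17*(-1/41) = I*√73/697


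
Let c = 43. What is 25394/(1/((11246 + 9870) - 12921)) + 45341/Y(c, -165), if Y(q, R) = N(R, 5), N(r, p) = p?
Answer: 1040564491/5 ≈ 2.0811e+8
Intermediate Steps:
Y(q, R) = 5
25394/(1/((11246 + 9870) - 12921)) + 45341/Y(c, -165) = 25394/(1/((11246 + 9870) - 12921)) + 45341/5 = 25394/(1/(21116 - 12921)) + 45341*(1/5) = 25394/(1/8195) + 45341/5 = 25394*8195 + 45341/5 = 208103830 + 45341/5 = 1040564491/5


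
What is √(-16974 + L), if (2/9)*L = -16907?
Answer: 3*I*√41358/2 ≈ 305.05*I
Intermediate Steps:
L = -152163/2 (L = (9/2)*(-16907) = -152163/2 ≈ -76082.)
√(-16974 + L) = √(-16974 - 152163/2) = √(-186111/2) = 3*I*√41358/2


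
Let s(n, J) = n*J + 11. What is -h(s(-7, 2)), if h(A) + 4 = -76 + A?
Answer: 83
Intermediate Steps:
s(n, J) = 11 + J*n (s(n, J) = J*n + 11 = 11 + J*n)
h(A) = -80 + A (h(A) = -4 + (-76 + A) = -80 + A)
-h(s(-7, 2)) = -(-80 + (11 + 2*(-7))) = -(-80 + (11 - 14)) = -(-80 - 3) = -1*(-83) = 83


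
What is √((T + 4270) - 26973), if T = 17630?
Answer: I*√5073 ≈ 71.225*I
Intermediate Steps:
√((T + 4270) - 26973) = √((17630 + 4270) - 26973) = √(21900 - 26973) = √(-5073) = I*√5073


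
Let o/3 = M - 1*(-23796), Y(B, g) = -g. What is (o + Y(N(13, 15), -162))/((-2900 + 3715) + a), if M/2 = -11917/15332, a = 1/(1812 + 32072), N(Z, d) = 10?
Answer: 9292120273158/105850062013 ≈ 87.786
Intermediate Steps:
a = 1/33884 ≈ 2.9512e-5
M = -11917/7666 (M = 2*(-11917/15332) = -11917/7666 ≈ -1.5545)
o = 547224657/7666 (o = 3*(-11917/7666 - 1*(-23796)) = 3*(-11917/7666 + 23796) = 3*(182408219/7666) = 547224657/7666 ≈ 71383.)
(o + Y(N(13, 15), -162))/((-2900 + 3715) + a) = (547224657/7666 - 1*(-162))/((-2900 + 3715) + 1/33884) = (547224657/7666 + 162)/(815 + 1/33884) = 548466549/(7666*(27615461/33884)) = (548466549/7666)*(33884/27615461) = 9292120273158/105850062013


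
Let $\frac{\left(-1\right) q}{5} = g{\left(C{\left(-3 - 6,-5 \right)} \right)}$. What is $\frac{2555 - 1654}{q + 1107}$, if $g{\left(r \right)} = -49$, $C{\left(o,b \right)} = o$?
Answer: $\frac{901}{1352} \approx 0.66642$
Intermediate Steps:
$q = 245$ ($q = \left(-5\right) \left(-49\right) = 245$)
$\frac{2555 - 1654}{q + 1107} = \frac{2555 - 1654}{245 + 1107} = \frac{901}{1352}$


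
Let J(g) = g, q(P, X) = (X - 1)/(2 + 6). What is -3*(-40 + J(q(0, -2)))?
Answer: 969/8 ≈ 121.13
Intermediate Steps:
q(P, X) = -⅛ + X/8 (q(P, X) = (-1 + X)/8 = (-1 + X)*(⅛) = -⅛ + X/8)
-3*(-40 + J(q(0, -2))) = -3*(-40 + (-⅛ + (⅛)*(-2))) = -3*(-40 + (-⅛ - ¼)) = -3*(-40 - 3/8) = -3*(-323/8) = 969/8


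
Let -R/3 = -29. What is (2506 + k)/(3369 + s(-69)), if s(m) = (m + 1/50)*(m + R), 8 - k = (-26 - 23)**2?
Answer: 2825/53184 ≈ 0.053117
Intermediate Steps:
R = 87 (R = -3*(-29) = 87)
k = -2393 (k = 8 - (-26 - 23)**2 = 8 - 1*(-49)**2 = 8 - 1*2401 = 8 - 2401 = -2393)
s(m) = (87 + m)*(1/50 + m) (s(m) = (m + 1/50)*(m + 87) = (m + 1/50)*(87 + m) = (1/50 + m)*(87 + m) = (87 + m)*(1/50 + m))
(2506 + k)/(3369 + s(-69)) = (2506 - 2393)/(3369 + (87/50 + (-69)**2 + (4351/50)*(-69))) = 113/(3369 + (87/50 + 4761 - 300219/50)) = 113/(3369 - 31041/25) = 113/(53184/25) = 113*(25/53184) = 2825/53184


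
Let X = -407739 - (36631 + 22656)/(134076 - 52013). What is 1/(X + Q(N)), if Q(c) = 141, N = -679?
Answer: -82063/33448773961 ≈ -2.4534e-6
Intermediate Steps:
X = -33460344844/82063 (X = -407739 - 59287/82063 = -33460344844/82063 ≈ -4.0774e+5)
1/(X + Q(N)) = 1/(-33460344844/82063 + 141) = 1/(-33448773961/82063) = -82063/33448773961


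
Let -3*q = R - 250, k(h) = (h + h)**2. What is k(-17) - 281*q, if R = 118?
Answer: -11208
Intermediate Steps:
k(h) = 4*h**2 (k(h) = (2*h)**2 = 4*h**2)
q = 44 (q = -(118 - 250)/3 = -1/3*(-132) = 44)
k(-17) - 281*q = 4*(-17)**2 - 281*44 = 4*289 - 12364 = 1156 - 12364 = -11208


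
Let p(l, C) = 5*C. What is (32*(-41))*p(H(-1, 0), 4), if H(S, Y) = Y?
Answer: -26240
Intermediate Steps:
(32*(-41))*p(H(-1, 0), 4) = (32*(-41))*(5*4) = -1312*20 = -26240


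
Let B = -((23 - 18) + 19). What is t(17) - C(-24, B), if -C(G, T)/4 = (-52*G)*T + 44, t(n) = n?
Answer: -119615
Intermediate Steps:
B = -24 (B = -(5 + 19) = -1*24 = -24)
C(G, T) = -176 + 208*G*T (C(G, T) = -4*((-52*G)*T + 44) = -4*(-52*G*T + 44) = -4*(44 - 52*G*T) = -176 + 208*G*T)
t(17) - C(-24, B) = 17 - (-176 + 208*(-24)*(-24)) = 17 - (-176 + 119808) = 17 - 1*119632 = 17 - 119632 = -119615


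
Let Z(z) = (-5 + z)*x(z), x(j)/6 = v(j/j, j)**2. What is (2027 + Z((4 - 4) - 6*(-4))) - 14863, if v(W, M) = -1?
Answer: -12722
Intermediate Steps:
x(j) = 6 (x(j) = 6*(-1)**2 = 6*1 = 6)
Z(z) = -30 + 6*z (Z(z) = (-5 + z)*6 = -30 + 6*z)
(2027 + Z((4 - 4) - 6*(-4))) - 14863 = (2027 + (-30 + 6*((4 - 4) - 6*(-4)))) - 14863 = (2027 + (-30 + 6*(0 + 24))) - 14863 = (2027 + (-30 + 6*24)) - 14863 = (2027 + (-30 + 144)) - 14863 = (2027 + 114) - 14863 = 2141 - 14863 = -12722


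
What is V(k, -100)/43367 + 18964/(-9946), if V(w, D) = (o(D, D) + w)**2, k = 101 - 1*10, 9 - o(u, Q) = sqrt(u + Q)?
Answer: -362470494/215664091 - 2000*I*sqrt(2)/43367 ≈ -1.6807 - 0.065221*I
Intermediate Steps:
o(u, Q) = 9 - sqrt(Q + u) (o(u, Q) = 9 - sqrt(u + Q) = 9 - sqrt(Q + u))
k = 91 (k = 101 - 10 = 91)
V(w, D) = (9 + w - sqrt(2)*sqrt(D))**2 (V(w, D) = ((9 - sqrt(D + D)) + w)**2 = ((9 - sqrt(2*D)) + w)**2 = ((9 - sqrt(2)*sqrt(D)) + w)**2 = (9 + w - sqrt(2)*sqrt(D))**2)
V(k, -100)/43367 + 18964/(-9946) = (9 + 91 - sqrt(2)*sqrt(-100))**2/43367 + 18964/(-9946) = (9 + 91 - sqrt(2)*10*I)**2*(1/43367) + 18964*(-1/9946) = (9 + 91 - 10*I*sqrt(2))**2*(1/43367) - 9482/4973 = (100 - 10*I*sqrt(2))**2*(1/43367) - 9482/4973 = (100 - 10*I*sqrt(2))**2/43367 - 9482/4973 = -9482/4973 + (100 - 10*I*sqrt(2))**2/43367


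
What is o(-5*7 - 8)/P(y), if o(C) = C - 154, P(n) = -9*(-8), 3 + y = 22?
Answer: -197/72 ≈ -2.7361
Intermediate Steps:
y = 19 (y = -3 + 22 = 19)
P(n) = 72
o(C) = -154 + C
o(-5*7 - 8)/P(y) = (-154 + (-5*7 - 8))/72 = (-154 + (-35 - 8))*(1/72) = (-154 - 43)*(1/72) = -197*1/72 = -197/72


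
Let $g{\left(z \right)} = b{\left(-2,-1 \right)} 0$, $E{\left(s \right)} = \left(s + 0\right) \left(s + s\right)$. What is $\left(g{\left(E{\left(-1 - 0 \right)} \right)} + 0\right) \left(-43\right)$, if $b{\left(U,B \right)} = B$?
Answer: $0$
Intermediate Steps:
$E{\left(s \right)} = 2 s^{2}$ ($E{\left(s \right)} = s 2 s = 2 s^{2}$)
$g{\left(z \right)} = 0$ ($g{\left(z \right)} = \left(-1\right) 0 = 0$)
$\left(g{\left(E{\left(-1 - 0 \right)} \right)} + 0\right) \left(-43\right) = \left(0 + 0\right) \left(-43\right) = 0 \left(-43\right) = 0$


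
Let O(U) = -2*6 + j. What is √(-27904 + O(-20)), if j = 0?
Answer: 2*I*√6979 ≈ 167.08*I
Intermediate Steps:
O(U) = -12 (O(U) = -2*6 + 0 = -12 + 0 = -12)
√(-27904 + O(-20)) = √(-27904 - 12) = √(-27916) = 2*I*√6979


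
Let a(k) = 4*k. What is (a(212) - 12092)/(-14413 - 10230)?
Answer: 11244/24643 ≈ 0.45628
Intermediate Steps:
(a(212) - 12092)/(-14413 - 10230) = (4*212 - 12092)/(-14413 - 10230) = (848 - 12092)/(-24643) = -11244*(-1/24643) = 11244/24643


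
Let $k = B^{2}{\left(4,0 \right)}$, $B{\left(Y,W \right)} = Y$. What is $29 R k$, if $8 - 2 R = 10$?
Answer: $-464$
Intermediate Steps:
$R = -1$ ($R = 4 - 5 = -1$)
$k = 16$ ($k = 4^{2} = 16$)
$29 R k = 29 \left(-1\right) 16 = \left(-29\right) 16 = -464$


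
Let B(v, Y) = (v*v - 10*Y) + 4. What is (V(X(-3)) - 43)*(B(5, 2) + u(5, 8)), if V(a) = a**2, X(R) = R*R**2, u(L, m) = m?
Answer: 11662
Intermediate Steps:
X(R) = R**3
B(v, Y) = 4 + v**2 - 10*Y (B(v, Y) = (v**2 - 10*Y) + 4 = 4 + v**2 - 10*Y)
(V(X(-3)) - 43)*(B(5, 2) + u(5, 8)) = (((-3)**3)**2 - 43)*((4 + 5**2 - 10*2) + 8) = ((-27)**2 - 43)*((4 + 25 - 20) + 8) = (729 - 43)*(9 + 8) = 686*17 = 11662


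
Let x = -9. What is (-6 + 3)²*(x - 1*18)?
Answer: -243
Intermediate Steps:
(-6 + 3)²*(x - 1*18) = (-6 + 3)²*(-9 - 1*18) = (-3)²*(-9 - 18) = 9*(-27) = -243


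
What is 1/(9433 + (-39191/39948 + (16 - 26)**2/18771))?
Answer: 249954636/2357578194901 ≈ 0.00010602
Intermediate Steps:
1/(9433 + (-39191/39948 + (16 - 26)**2/18771)) = 1/(9433 + (-39191*1/39948 + (-10)**2*(1/18771))) = 1/(9433 + (-39191/39948 + 100*(1/18771))) = 1/(9433 + (-39191/39948 + 100/18771)) = 1/(9433 - 243886487/249954636) = 1/(2357578194901/249954636) = 249954636/2357578194901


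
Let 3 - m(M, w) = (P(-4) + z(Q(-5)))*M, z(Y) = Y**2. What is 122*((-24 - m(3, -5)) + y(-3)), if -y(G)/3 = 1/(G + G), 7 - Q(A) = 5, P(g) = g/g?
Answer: -1403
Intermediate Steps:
P(g) = 1
Q(A) = 2 (Q(A) = 7 - 1*5 = 7 - 5 = 2)
y(G) = -3/(2*G) (y(G) = -3/(G + G) = -3*1/(2*G) = -3/(2*G))
m(M, w) = 3 - 5*M (m(M, w) = 3 - (1 + 2**2)*M = 3 - (1 + 4)*M = 3 - 5*M)
122*((-24 - m(3, -5)) + y(-3)) = 122*((-24 - (3 - 5*3)) - 3/2/(-3)) = 122*((-24 - (3 - 15)) - 3/2*(-1/3)) = 122*((-24 - 1*(-12)) + 1/2) = 122*((-24 + 12) + 1/2) = 122*(-12 + 1/2) = 122*(-23/2) = -1403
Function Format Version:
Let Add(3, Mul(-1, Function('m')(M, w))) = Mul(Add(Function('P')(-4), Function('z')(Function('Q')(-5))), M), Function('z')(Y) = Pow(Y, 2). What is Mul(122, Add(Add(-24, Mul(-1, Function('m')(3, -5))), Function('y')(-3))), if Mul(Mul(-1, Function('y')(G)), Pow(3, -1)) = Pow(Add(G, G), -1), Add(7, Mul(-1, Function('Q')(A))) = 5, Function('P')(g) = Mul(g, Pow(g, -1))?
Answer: -1403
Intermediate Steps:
Function('P')(g) = 1
Function('Q')(A) = 2 (Function('Q')(A) = Add(7, Mul(-1, 5)) = Add(7, -5) = 2)
Function('y')(G) = Mul(Rational(-3, 2), Pow(G, -1)) (Function('y')(G) = Mul(-3, Pow(Add(G, G), -1)) = Mul(-3, Pow(Mul(2, G), -1)) = Mul(-3, Mul(Rational(1, 2), Pow(G, -1))) = Mul(Rational(-3, 2), Pow(G, -1)))
Function('m')(M, w) = Add(3, Mul(-5, M)) (Function('m')(M, w) = Add(3, Mul(-1, Mul(Add(1, Pow(2, 2)), M))) = Add(3, Mul(-1, Mul(Add(1, 4), M))) = Add(3, Mul(-1, Mul(5, M))) = Add(3, Mul(-5, M)))
Mul(122, Add(Add(-24, Mul(-1, Function('m')(3, -5))), Function('y')(-3))) = Mul(122, Add(Add(-24, Mul(-1, Add(3, Mul(-5, 3)))), Mul(Rational(-3, 2), Pow(-3, -1)))) = Mul(122, Add(Add(-24, Mul(-1, Add(3, -15))), Mul(Rational(-3, 2), Rational(-1, 3)))) = Mul(122, Add(Add(-24, Mul(-1, -12)), Rational(1, 2))) = Mul(122, Add(Add(-24, 12), Rational(1, 2))) = Mul(122, Add(-12, Rational(1, 2))) = Mul(122, Rational(-23, 2)) = -1403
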